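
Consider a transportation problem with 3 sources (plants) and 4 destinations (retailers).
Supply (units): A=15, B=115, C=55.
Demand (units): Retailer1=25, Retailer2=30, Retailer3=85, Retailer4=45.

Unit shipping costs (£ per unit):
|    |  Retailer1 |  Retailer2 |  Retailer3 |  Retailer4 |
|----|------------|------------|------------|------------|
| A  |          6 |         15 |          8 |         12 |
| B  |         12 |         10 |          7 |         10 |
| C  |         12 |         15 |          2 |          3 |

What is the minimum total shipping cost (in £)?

1190

An optimal shipping plan:
  A–Retailer1: 15 × £6 = £90
  B–Retailer1: 10 × £12 = £120
  B–Retailer2: 30 × £10 = £300
  B–Retailer3: 75 × £7 = £525
  C–Retailer3: 10 × £2 = £20
  C–Retailer4: 45 × £3 = £135
Total = 90 + 120 + 300 + 525 + 20 + 135 = £1190.
(Supply check: A ships 15; B ships 115; C ships 55.)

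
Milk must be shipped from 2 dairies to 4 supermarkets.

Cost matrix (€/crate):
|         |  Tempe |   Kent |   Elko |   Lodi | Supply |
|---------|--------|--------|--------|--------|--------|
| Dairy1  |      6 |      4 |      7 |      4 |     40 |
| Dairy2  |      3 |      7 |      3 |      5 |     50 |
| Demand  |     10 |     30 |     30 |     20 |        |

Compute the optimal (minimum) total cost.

330

A cheapest plan:
  Dairy1 to Kent: 30 × €4 = €120
  Dairy1 to Lodi: 10 × €4 = €40
  Dairy2 to Tempe: 10 × €3 = €30
  Dairy2 to Elko: 30 × €3 = €90
  Dairy2 to Lodi: 10 × €5 = €50
Total = 120 + 40 + 30 + 90 + 50 = €330.
(Supply check: Dairy1 ships 40; Dairy2 ships 50.)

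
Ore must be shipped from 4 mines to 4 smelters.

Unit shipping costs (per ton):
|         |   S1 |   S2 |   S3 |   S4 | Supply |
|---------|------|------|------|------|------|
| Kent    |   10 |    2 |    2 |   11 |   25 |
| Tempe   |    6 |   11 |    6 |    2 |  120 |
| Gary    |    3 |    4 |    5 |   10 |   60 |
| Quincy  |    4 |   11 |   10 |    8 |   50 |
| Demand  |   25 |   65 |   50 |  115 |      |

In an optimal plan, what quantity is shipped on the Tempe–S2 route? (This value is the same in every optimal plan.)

0

The minimum-cost plan:
  Kent–S2: 5 × 2 = 10
  Kent–S3: 20 × 2 = 40
  Tempe–S3: 5 × 6 = 30
  Tempe–S4: 115 × 2 = 230
  Gary–S2: 60 × 4 = 240
  Quincy–S1: 25 × 4 = 100
  Quincy–S3: 25 × 10 = 250
Total cost = 900.
The route Tempe→S2 is not used.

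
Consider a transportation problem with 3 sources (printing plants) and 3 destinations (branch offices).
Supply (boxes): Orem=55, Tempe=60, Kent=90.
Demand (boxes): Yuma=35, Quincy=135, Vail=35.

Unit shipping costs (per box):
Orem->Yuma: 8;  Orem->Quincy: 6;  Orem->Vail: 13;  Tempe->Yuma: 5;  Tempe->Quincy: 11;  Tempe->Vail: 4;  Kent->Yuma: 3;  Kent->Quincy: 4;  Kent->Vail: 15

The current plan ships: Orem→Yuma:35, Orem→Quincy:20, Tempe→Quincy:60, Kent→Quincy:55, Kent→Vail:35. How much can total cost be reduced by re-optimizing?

860

Current plan cost = 35·8 + 20·6 + 60·11 + 55·4 + 35·15 = 1805.
Optimal plan:
  Orem to Quincy: 55 boxes
  Tempe to Yuma: 25 boxes
  Tempe to Vail: 35 boxes
  Kent to Yuma: 10 boxes
  Kent to Quincy: 80 boxes
Optimal cost = 945.
Saving = 1805 − 945 = 860.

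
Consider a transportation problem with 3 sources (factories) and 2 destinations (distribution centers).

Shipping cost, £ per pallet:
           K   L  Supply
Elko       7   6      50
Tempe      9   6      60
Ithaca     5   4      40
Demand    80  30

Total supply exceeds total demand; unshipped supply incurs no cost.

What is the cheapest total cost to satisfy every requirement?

A cheapest plan:
  Elko to K: 40 × £7 = £280
  Elko to L: 10 × £6 = £60
  Tempe to L: 20 × £6 = £120
  Ithaca to K: 40 × £5 = £200
Total = 280 + 60 + 120 + 200 = £660.

660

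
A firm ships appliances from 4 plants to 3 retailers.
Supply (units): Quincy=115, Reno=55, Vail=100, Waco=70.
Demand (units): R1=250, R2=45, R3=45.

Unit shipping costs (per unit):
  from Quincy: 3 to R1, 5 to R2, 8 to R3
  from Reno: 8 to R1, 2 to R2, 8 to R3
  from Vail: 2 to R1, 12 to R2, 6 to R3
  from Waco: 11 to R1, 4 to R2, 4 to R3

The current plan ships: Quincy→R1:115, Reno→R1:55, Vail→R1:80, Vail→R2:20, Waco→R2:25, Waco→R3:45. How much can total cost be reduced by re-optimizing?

Current plan cost = 115·3 + 55·8 + 80·2 + 20·12 + 25·4 + 45·4 = 1465.
Optimal plan:
  Quincy->R1: 115 × 3 = 345
  Reno->R1: 35 × 8 = 280
  Reno->R2: 20 × 2 = 40
  Vail->R1: 100 × 2 = 200
  Waco->R2: 25 × 4 = 100
  Waco->R3: 45 × 4 = 180
Optimal cost = 1145.
Saving = 1465 − 1145 = 320.

320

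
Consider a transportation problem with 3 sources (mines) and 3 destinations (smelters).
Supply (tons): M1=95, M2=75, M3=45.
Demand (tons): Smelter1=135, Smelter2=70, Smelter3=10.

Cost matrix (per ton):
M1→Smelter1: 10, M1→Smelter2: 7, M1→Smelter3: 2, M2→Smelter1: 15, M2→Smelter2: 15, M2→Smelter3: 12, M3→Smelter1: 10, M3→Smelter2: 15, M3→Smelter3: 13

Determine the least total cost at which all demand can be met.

2235

One minimum-cost allocation:
  M1–Smelter1: 15 × 10 = 150
  M1–Smelter2: 70 × 7 = 490
  M1–Smelter3: 10 × 2 = 20
  M2–Smelter1: 75 × 15 = 1125
  M3–Smelter1: 45 × 10 = 450
Total = 150 + 490 + 20 + 1125 + 450 = 2235.
(Supply check: M1 ships 95; M2 ships 75; M3 ships 45.)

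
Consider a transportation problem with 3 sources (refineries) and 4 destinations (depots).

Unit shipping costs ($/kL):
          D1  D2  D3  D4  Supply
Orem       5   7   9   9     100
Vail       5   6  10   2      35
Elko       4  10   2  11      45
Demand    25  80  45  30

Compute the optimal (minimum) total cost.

One minimum-cost allocation:
  Orem->D1: 25 × $5 = $125
  Orem->D2: 75 × $7 = $525
  Vail->D2: 5 × $6 = $30
  Vail->D4: 30 × $2 = $60
  Elko->D3: 45 × $2 = $90
Total = 125 + 525 + 30 + 60 + 90 = $830.

830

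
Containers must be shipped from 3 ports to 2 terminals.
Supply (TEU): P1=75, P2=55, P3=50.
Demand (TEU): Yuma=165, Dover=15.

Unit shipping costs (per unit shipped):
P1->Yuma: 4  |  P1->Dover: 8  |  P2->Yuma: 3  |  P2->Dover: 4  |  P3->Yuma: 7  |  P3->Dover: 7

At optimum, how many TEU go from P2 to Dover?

0

Optimal shipments:
  P1→Yuma: 75 TEU
  P2→Yuma: 55 TEU
  P3→Yuma: 35 TEU
  P3→Dover: 15 TEU
Total cost = 815.
The route P2→Dover is not used.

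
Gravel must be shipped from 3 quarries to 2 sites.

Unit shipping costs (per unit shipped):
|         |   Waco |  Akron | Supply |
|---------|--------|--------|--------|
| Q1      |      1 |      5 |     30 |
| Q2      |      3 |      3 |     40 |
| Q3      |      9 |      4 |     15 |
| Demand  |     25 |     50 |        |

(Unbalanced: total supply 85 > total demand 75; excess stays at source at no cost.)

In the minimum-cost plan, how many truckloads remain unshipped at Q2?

0

An optimal plan:
  Q1→Waco: 25 truckloads
  Q2→Akron: 40 truckloads
  Q3→Akron: 10 truckloads
Total cost = 185.
Q2 ships 40 of its 40, leaving 0.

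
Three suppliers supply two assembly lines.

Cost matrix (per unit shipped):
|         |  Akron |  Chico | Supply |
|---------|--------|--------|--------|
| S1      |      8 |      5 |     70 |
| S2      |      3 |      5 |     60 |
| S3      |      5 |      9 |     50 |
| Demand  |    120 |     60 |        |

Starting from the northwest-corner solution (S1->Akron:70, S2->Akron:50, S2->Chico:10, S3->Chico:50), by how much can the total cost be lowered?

Current plan cost = 70·8 + 50·3 + 10·5 + 50·9 = 1210.
Optimal plan:
  S1 to Akron: 10 × 8 = 80
  S1 to Chico: 60 × 5 = 300
  S2 to Akron: 60 × 3 = 180
  S3 to Akron: 50 × 5 = 250
Optimal cost = 810.
Saving = 1210 − 810 = 400.

400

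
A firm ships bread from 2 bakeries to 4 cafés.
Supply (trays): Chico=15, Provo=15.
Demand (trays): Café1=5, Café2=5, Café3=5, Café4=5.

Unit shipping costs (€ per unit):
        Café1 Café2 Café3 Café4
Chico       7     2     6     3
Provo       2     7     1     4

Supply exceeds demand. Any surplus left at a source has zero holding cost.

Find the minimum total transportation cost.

40

A cheapest plan:
  Chico–Café2: 5 × €2 = €10
  Chico–Café4: 5 × €3 = €15
  Provo–Café1: 5 × €2 = €10
  Provo–Café3: 5 × €1 = €5
Total = 10 + 15 + 10 + 5 = €40.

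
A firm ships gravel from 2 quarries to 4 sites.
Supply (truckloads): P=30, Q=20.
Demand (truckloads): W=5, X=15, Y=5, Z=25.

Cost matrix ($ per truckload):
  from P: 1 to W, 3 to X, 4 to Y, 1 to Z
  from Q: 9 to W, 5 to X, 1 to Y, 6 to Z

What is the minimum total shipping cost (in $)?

A cheapest plan:
  P->W: 5 truckloads
  P->Z: 25 truckloads
  Q->X: 15 truckloads
  Q->Y: 5 truckloads
Total cost = $110.
(Supply check: P ships 30; Q ships 20.)

110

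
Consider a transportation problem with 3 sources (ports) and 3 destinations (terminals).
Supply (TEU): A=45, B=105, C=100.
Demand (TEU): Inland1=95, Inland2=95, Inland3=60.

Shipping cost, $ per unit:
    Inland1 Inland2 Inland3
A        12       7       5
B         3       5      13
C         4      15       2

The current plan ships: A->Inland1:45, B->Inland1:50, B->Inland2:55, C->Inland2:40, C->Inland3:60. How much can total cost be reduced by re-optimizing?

675

Current plan cost = 45·12 + 50·3 + 55·5 + 40·15 + 60·2 = $1685.
Optimal plan:
  A→Inland2: 45 × $7 = $315
  B→Inland1: 55 × $3 = $165
  B→Inland2: 50 × $5 = $250
  C→Inland1: 40 × $4 = $160
  C→Inland3: 60 × $2 = $120
Optimal cost = $1010.
Saving = 1685 − 1010 = $675.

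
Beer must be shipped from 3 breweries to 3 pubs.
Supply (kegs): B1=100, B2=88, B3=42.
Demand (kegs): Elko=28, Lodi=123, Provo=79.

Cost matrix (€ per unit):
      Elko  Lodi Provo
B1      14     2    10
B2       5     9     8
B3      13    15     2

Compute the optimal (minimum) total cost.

927

A cheapest plan:
  B1→Lodi: 100 × €2 = €200
  B2→Elko: 28 × €5 = €140
  B2→Lodi: 23 × €9 = €207
  B2→Provo: 37 × €8 = €296
  B3→Provo: 42 × €2 = €84
Total = 200 + 140 + 207 + 296 + 84 = €927.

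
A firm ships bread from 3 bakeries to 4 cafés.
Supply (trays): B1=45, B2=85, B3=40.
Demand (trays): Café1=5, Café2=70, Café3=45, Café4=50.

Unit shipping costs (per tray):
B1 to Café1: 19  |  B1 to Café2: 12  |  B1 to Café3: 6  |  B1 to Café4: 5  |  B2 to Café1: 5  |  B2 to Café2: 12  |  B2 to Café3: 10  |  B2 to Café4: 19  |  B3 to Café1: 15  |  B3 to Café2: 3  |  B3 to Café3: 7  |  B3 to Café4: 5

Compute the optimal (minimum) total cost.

Optimal allocation:
  B1–Café4: 45 trays
  B2–Café1: 5 trays
  B2–Café2: 35 trays
  B2–Café3: 45 trays
  B3–Café2: 35 trays
  B3–Café4: 5 trays
Total cost = 1250.
(Supply check: B1 ships 45; B2 ships 85; B3 ships 40.)

1250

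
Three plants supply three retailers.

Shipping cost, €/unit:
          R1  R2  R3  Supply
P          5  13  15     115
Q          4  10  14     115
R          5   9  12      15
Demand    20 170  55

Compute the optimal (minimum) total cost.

2730

An optimal shipping plan:
  P→R1: 20 × €5 = €100
  P→R2: 40 × €13 = €520
  P→R3: 55 × €15 = €825
  Q→R2: 115 × €10 = €1150
  R→R2: 15 × €9 = €135
Total = 100 + 520 + 825 + 1150 + 135 = €2730.
(Supply check: P ships 115; Q ships 115; R ships 15.)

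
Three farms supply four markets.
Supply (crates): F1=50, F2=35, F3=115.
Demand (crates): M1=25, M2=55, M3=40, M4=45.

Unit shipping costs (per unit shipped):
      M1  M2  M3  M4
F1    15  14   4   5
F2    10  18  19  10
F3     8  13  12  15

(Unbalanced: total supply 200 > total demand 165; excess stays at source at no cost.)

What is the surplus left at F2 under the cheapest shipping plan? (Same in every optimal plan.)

An optimal plan:
  F1->M3: 40 × 4 = 160
  F1->M4: 10 × 5 = 50
  F2->M4: 35 × 10 = 350
  F3->M1: 25 × 8 = 200
  F3->M2: 55 × 13 = 715
Total cost = 1475.
F2 ships 35 of its 35, leaving 0.

0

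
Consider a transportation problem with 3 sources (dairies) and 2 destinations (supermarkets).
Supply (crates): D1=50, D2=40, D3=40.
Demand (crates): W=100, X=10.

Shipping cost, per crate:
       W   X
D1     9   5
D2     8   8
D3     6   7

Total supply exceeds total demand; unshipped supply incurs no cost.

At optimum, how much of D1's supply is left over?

20

Minimum-cost shipments:
  D1->W: 20 × 9 = 180
  D1->X: 10 × 5 = 50
  D2->W: 40 × 8 = 320
  D3->W: 40 × 6 = 240
Total cost = 790.
D1 ships 30 of its 50, leaving 20.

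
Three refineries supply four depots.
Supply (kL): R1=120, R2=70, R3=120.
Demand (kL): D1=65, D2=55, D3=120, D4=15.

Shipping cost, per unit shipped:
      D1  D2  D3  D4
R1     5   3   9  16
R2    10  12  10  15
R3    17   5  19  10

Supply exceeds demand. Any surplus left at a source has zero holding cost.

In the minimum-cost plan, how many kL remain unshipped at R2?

An optimal plan:
  R1->D1: 65 × 5 = 325
  R1->D2: 5 × 3 = 15
  R1->D3: 50 × 9 = 450
  R2->D3: 70 × 10 = 700
  R3->D2: 50 × 5 = 250
  R3->D4: 15 × 10 = 150
Total cost = 1890.
R2 ships 70 of its 70, leaving 0.

0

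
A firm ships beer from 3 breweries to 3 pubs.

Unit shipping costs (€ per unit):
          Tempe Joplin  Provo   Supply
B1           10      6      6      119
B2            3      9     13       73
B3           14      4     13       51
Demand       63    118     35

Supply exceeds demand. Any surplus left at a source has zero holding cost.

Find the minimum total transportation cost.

One minimum-cost allocation:
  B1 to Joplin: 67 × €6 = €402
  B1 to Provo: 35 × €6 = €210
  B2 to Tempe: 63 × €3 = €189
  B3 to Joplin: 51 × €4 = €204
Total = 402 + 210 + 189 + 204 = €1005.

1005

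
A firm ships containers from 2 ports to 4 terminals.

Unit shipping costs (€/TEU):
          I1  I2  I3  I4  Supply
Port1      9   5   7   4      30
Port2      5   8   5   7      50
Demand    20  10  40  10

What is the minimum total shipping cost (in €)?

An optimal shipping plan:
  Port1->I2: 10 TEU
  Port1->I3: 10 TEU
  Port1->I4: 10 TEU
  Port2->I1: 20 TEU
  Port2->I3: 30 TEU
Total cost = €410.

410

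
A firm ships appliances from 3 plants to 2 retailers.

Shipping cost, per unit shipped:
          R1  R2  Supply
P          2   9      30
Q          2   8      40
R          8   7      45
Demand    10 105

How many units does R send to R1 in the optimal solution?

0

Solving gives:
  P->R1: 10 × 2 = 20
  P->R2: 20 × 9 = 180
  Q->R2: 40 × 8 = 320
  R->R2: 45 × 7 = 315
Total cost = 835.
The route R→R1 is not used.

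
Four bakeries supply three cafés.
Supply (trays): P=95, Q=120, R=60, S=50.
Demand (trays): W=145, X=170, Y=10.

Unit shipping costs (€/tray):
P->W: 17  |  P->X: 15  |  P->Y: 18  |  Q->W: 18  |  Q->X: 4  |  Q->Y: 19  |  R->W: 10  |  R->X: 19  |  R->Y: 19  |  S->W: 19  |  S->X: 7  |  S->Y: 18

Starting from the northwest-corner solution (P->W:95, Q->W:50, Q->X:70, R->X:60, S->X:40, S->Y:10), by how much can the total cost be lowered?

1340

Current plan cost = 95·17 + 50·18 + 70·4 + 60·19 + 40·7 + 10·18 = €4395.
Optimal plan:
  P->W: 85 × €17 = €1445
  P->Y: 10 × €18 = €180
  Q->X: 120 × €4 = €480
  R->W: 60 × €10 = €600
  S->X: 50 × €7 = €350
Optimal cost = €3055.
Saving = 4395 − 3055 = €1340.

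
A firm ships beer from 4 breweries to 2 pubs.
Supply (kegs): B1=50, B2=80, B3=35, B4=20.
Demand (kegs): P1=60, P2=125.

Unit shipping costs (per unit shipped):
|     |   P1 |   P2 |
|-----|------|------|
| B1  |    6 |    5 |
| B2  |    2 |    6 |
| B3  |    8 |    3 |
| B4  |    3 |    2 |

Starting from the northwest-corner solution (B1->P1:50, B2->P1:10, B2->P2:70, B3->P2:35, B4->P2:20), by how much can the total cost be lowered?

250

Current plan cost = 50·6 + 10·2 + 70·6 + 35·3 + 20·2 = 885.
Optimal plan:
  B1->P2: 50 kegs
  B2->P1: 60 kegs
  B2->P2: 20 kegs
  B3->P2: 35 kegs
  B4->P2: 20 kegs
Optimal cost = 635.
Saving = 885 − 635 = 250.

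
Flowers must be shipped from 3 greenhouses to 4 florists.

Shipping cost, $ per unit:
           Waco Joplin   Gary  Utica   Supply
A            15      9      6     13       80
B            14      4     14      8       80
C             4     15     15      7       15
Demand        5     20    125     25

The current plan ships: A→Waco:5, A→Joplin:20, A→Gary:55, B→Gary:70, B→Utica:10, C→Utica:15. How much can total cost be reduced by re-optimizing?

350

Current plan cost = 5·15 + 20·9 + 55·6 + 70·14 + 10·8 + 15·7 = $1750.
Optimal plan:
  A to Gary: 80 × $6 = $480
  B to Joplin: 20 × $4 = $80
  B to Gary: 45 × $14 = $630
  B to Utica: 15 × $8 = $120
  C to Waco: 5 × $4 = $20
  C to Utica: 10 × $7 = $70
Optimal cost = $1400.
Saving = 1750 − 1400 = $350.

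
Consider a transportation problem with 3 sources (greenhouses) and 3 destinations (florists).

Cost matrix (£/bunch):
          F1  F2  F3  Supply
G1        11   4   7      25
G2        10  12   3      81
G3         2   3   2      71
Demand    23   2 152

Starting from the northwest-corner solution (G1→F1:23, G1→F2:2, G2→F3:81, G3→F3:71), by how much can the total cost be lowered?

92

Current plan cost = 23·11 + 2·4 + 81·3 + 71·2 = £646.
Optimal plan:
  G1->F2: 2 × £4 = £8
  G1->F3: 23 × £7 = £161
  G2->F3: 81 × £3 = £243
  G3->F1: 23 × £2 = £46
  G3->F3: 48 × £2 = £96
Optimal cost = £554.
Saving = 646 − 554 = £92.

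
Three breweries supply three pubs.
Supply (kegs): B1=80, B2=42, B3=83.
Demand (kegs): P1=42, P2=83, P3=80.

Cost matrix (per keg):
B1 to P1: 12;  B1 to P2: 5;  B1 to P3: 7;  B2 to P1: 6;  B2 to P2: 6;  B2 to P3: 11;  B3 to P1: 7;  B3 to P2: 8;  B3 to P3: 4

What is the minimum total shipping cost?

993

One minimum-cost allocation:
  B1–P2: 80 × 5 = 400
  B2–P1: 39 × 6 = 234
  B2–P2: 3 × 6 = 18
  B3–P1: 3 × 7 = 21
  B3–P3: 80 × 4 = 320
Total = 400 + 234 + 18 + 21 + 320 = 993.
(Supply check: B1 ships 80; B2 ships 42; B3 ships 83.)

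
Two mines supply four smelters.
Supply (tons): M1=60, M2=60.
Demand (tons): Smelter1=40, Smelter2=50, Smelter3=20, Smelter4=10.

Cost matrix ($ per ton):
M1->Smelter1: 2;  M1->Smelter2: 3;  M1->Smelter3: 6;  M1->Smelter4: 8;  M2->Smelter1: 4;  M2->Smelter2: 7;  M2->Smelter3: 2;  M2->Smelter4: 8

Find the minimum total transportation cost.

410

Optimal allocation:
  M1–Smelter1: 10 × $2 = $20
  M1–Smelter2: 50 × $3 = $150
  M2–Smelter1: 30 × $4 = $120
  M2–Smelter3: 20 × $2 = $40
  M2–Smelter4: 10 × $8 = $80
Total = 20 + 150 + 120 + 40 + 80 = $410.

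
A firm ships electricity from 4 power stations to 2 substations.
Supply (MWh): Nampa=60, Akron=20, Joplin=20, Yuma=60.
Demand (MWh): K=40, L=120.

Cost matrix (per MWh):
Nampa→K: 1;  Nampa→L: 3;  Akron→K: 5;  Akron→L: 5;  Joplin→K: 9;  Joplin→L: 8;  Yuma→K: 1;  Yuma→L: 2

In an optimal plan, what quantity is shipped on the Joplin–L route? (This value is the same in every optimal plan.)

Solving gives:
  Nampa–K: 40 MWh
  Nampa–L: 20 MWh
  Akron–L: 20 MWh
  Joplin–L: 20 MWh
  Yuma–L: 60 MWh
Total cost = 480.
So Joplin→L carries 20 MWh.

20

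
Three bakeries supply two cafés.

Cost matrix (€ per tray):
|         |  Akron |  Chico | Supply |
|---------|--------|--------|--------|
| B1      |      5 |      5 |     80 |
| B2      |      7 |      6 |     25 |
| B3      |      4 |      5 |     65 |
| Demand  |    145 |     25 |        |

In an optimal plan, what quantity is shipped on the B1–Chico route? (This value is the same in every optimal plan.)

0

The minimum-cost plan:
  B1->Akron: 80 × €5 = €400
  B2->Chico: 25 × €6 = €150
  B3->Akron: 65 × €4 = €260
Total cost = €810.
The route B1→Chico is not used.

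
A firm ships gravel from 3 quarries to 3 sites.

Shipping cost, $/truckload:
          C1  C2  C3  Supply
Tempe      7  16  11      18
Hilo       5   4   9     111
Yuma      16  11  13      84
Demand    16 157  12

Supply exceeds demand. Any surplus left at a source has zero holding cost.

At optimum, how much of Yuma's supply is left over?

Minimum-cost shipments:
  Tempe–C1: 16 × $7 = $112
  Tempe–C3: 2 × $11 = $22
  Hilo–C2: 111 × $4 = $444
  Yuma–C2: 46 × $11 = $506
  Yuma–C3: 10 × $13 = $130
Total cost = $1214.
Yuma ships 56 of its 84, leaving 28.

28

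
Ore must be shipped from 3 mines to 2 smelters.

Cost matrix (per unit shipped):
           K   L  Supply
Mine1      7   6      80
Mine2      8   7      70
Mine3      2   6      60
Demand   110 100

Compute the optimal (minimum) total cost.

1140

Optimal allocation:
  Mine1 to K: 50 × 7 = 350
  Mine1 to L: 30 × 6 = 180
  Mine2 to L: 70 × 7 = 490
  Mine3 to K: 60 × 2 = 120
Total = 350 + 180 + 490 + 120 = 1140.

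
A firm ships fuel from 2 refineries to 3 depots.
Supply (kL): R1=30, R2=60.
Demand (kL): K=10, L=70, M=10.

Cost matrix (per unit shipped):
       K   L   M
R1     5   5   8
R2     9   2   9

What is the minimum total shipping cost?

300

One minimum-cost allocation:
  R1–K: 10 × 5 = 50
  R1–L: 10 × 5 = 50
  R1–M: 10 × 8 = 80
  R2–L: 60 × 2 = 120
Total = 50 + 50 + 80 + 120 = 300.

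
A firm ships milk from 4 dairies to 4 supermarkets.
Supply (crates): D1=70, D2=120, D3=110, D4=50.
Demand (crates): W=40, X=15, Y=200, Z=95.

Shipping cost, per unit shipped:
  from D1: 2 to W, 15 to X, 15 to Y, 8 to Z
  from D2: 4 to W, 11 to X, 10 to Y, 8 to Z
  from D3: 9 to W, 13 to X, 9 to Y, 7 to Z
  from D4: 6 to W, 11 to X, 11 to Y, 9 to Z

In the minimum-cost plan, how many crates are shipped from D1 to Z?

Solving gives:
  D1→W: 40 × 2 = 80
  D1→Z: 30 × 8 = 240
  D2→Y: 55 × 10 = 550
  D2→Z: 65 × 8 = 520
  D3→Y: 110 × 9 = 990
  D4→X: 15 × 11 = 165
  D4→Y: 35 × 11 = 385
Total cost = 2930.
So D1→Z carries 30 crates.

30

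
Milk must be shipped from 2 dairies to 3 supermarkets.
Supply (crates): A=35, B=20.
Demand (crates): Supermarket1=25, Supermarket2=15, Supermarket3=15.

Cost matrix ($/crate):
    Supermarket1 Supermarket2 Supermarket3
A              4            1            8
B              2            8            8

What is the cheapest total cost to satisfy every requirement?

195

A cheapest plan:
  A–Supermarket1: 5 × $4 = $20
  A–Supermarket2: 15 × $1 = $15
  A–Supermarket3: 15 × $8 = $120
  B–Supermarket1: 20 × $2 = $40
Total = 20 + 15 + 120 + 40 = $195.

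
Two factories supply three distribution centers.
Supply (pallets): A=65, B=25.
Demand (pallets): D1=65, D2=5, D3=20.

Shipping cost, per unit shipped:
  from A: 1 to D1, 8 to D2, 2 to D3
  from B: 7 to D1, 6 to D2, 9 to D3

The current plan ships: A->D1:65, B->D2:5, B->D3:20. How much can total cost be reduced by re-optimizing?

20

Current plan cost = 65·1 + 5·6 + 20·9 = 275.
Optimal plan:
  A–D1: 45 × 1 = 45
  A–D3: 20 × 2 = 40
  B–D1: 20 × 7 = 140
  B–D2: 5 × 6 = 30
Optimal cost = 255.
Saving = 275 − 255 = 20.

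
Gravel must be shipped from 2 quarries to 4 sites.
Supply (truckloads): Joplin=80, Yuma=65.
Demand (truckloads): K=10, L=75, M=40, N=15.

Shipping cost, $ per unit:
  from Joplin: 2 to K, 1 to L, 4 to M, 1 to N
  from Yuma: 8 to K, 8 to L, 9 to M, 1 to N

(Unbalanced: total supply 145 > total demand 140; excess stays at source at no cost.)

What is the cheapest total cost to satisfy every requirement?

500

One minimum-cost allocation:
  Joplin to K: 5 × $2 = $10
  Joplin to L: 75 × $1 = $75
  Yuma to K: 5 × $8 = $40
  Yuma to M: 40 × $9 = $360
  Yuma to N: 15 × $1 = $15
Total = 10 + 75 + 40 + 360 + 15 = $500.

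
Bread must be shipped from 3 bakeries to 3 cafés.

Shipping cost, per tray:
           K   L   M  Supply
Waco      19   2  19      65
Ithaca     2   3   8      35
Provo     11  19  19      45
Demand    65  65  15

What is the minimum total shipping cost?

785

An optimal shipping plan:
  Waco–L: 65 × 2 = 130
  Ithaca–K: 20 × 2 = 40
  Ithaca–M: 15 × 8 = 120
  Provo–K: 45 × 11 = 495
Total = 130 + 40 + 120 + 495 = 785.
(Supply check: Waco ships 65; Ithaca ships 35; Provo ships 45.)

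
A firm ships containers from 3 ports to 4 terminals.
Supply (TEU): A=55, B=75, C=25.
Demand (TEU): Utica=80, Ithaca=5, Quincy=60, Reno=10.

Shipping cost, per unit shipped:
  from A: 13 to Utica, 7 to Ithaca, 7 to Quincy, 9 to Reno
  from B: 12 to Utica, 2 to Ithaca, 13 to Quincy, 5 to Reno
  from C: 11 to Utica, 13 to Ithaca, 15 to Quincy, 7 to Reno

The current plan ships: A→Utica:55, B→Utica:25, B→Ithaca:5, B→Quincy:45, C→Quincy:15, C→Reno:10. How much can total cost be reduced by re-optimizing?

Current plan cost = 55·13 + 25·12 + 5·2 + 45·13 + 15·15 + 10·7 = 1905.
Optimal plan:
  A to Quincy: 55 × 7 = 385
  B to Utica: 55 × 12 = 660
  B to Ithaca: 5 × 2 = 10
  B to Quincy: 5 × 13 = 65
  B to Reno: 10 × 5 = 50
  C to Utica: 25 × 11 = 275
Optimal cost = 1445.
Saving = 1905 − 1445 = 460.

460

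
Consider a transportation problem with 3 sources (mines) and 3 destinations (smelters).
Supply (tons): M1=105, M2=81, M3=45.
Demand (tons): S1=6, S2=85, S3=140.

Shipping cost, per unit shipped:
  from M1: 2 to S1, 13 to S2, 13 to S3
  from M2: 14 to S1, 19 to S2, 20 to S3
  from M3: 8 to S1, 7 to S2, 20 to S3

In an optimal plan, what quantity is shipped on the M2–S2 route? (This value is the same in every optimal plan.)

The minimum-cost plan:
  M1→S1: 6 × 2 = 12
  M1→S3: 99 × 13 = 1287
  M2→S2: 40 × 19 = 760
  M2→S3: 41 × 20 = 820
  M3→S2: 45 × 7 = 315
Total cost = 3194.
So M2→S2 carries 40 tons.

40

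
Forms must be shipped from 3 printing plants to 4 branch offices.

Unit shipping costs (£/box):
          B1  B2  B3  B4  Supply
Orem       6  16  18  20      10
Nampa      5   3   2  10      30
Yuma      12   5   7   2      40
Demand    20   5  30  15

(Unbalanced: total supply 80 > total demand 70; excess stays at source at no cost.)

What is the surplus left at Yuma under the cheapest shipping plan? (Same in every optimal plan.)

10

An optimal plan:
  Orem→B1: 10 × £6 = £60
  Nampa→B1: 10 × £5 = £50
  Nampa→B3: 20 × £2 = £40
  Yuma→B2: 5 × £5 = £25
  Yuma→B3: 10 × £7 = £70
  Yuma→B4: 15 × £2 = £30
Total cost = £275.
Yuma ships 30 of its 40, leaving 10.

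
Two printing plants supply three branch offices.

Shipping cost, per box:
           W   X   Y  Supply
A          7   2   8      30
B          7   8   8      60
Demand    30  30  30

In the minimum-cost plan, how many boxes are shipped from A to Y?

Solving gives:
  A->X: 30 boxes
  B->W: 30 boxes
  B->Y: 30 boxes
Total cost = 510.
The route A→Y is not used.

0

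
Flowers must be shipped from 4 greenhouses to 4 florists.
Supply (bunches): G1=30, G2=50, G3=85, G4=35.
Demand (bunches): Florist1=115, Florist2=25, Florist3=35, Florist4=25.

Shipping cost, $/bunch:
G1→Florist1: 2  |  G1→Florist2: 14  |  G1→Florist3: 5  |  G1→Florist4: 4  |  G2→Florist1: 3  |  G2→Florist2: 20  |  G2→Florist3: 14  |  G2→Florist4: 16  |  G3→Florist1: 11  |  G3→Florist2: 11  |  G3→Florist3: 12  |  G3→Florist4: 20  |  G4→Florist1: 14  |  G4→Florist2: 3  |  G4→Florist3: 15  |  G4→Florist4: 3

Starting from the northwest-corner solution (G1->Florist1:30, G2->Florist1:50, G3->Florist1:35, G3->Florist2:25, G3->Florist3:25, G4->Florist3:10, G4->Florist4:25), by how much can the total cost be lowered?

110

Current plan cost = 30·2 + 50·3 + 35·11 + 25·11 + 25·12 + 10·15 + 25·3 = $1395.
Optimal plan:
  G1 to Florist1: 30 × $2 = $60
  G2 to Florist1: 50 × $3 = $150
  G3 to Florist1: 35 × $11 = $385
  G3 to Florist2: 15 × $11 = $165
  G3 to Florist3: 35 × $12 = $420
  G4 to Florist2: 10 × $3 = $30
  G4 to Florist4: 25 × $3 = $75
Optimal cost = $1285.
Saving = 1395 − 1285 = $110.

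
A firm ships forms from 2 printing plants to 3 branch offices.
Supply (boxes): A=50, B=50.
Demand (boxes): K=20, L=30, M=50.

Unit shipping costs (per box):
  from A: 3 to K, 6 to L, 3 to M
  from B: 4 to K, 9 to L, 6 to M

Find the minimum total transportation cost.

One minimum-cost allocation:
  A->L: 30 × 6 = 180
  A->M: 20 × 3 = 60
  B->K: 20 × 4 = 80
  B->M: 30 × 6 = 180
Total = 180 + 60 + 80 + 180 = 500.

500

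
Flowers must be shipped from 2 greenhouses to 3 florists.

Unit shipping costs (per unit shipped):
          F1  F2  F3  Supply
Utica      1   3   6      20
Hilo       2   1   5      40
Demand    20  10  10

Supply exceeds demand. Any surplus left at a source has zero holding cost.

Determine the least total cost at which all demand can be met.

80

Optimal allocation:
  Utica to F1: 20 × 1 = 20
  Hilo to F2: 10 × 1 = 10
  Hilo to F3: 10 × 5 = 50
Total = 20 + 10 + 50 = 80.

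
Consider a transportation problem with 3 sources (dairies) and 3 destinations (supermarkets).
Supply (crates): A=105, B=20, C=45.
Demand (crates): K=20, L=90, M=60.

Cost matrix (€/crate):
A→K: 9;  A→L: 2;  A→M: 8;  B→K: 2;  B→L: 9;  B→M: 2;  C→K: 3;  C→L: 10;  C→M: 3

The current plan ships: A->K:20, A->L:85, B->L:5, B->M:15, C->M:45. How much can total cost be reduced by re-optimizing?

85

Current plan cost = 20·9 + 85·2 + 5·9 + 15·2 + 45·3 = €560.
Optimal plan:
  A->L: 90 × €2 = €180
  A->M: 15 × €8 = €120
  B->M: 20 × €2 = €40
  C->K: 20 × €3 = €60
  C->M: 25 × €3 = €75
Optimal cost = €475.
Saving = 560 − 475 = €85.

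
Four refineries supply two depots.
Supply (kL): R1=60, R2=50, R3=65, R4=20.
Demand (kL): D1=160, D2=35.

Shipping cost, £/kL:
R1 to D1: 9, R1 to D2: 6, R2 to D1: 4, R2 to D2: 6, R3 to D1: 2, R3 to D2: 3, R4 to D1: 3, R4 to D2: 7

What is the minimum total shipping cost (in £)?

Optimal allocation:
  R1->D1: 25 × £9 = £225
  R1->D2: 35 × £6 = £210
  R2->D1: 50 × £4 = £200
  R3->D1: 65 × £2 = £130
  R4->D1: 20 × £3 = £60
Total = 225 + 210 + 200 + 130 + 60 = £825.

825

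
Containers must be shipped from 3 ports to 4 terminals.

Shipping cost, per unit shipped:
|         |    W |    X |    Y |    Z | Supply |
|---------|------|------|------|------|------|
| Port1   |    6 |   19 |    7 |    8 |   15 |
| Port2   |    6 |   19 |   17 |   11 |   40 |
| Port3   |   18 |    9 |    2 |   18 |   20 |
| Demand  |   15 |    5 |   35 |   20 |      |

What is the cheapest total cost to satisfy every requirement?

Optimal allocation:
  Port1 to Y: 15 TEU
  Port2 to W: 15 TEU
  Port2 to X: 5 TEU
  Port2 to Z: 20 TEU
  Port3 to Y: 20 TEU
Total cost = 550.
(Supply check: Port1 ships 15; Port2 ships 40; Port3 ships 20.)

550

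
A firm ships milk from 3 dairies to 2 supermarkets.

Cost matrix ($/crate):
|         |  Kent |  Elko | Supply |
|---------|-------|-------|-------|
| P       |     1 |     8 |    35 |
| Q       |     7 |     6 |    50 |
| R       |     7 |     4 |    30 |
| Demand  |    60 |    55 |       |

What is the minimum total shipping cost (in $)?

A cheapest plan:
  P–Kent: 35 × $1 = $35
  Q–Kent: 25 × $7 = $175
  Q–Elko: 25 × $6 = $150
  R–Elko: 30 × $4 = $120
Total = 35 + 175 + 150 + 120 = $480.
(Supply check: P ships 35; Q ships 50; R ships 30.)

480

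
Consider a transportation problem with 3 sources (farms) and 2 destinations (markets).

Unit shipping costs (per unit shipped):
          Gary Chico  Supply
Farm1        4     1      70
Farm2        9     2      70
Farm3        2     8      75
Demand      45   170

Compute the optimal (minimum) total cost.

One minimum-cost allocation:
  Farm1–Chico: 70 × 1 = 70
  Farm2–Chico: 70 × 2 = 140
  Farm3–Gary: 45 × 2 = 90
  Farm3–Chico: 30 × 8 = 240
Total = 70 + 140 + 90 + 240 = 540.

540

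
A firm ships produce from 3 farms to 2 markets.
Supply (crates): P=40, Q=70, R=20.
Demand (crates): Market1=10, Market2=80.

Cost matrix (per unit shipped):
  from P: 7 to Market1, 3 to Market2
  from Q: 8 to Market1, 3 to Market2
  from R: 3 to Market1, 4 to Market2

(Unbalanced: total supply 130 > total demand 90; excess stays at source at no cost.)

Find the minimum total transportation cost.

270

Optimal allocation:
  P→Market2: 40 × 3 = 120
  Q→Market2: 40 × 3 = 120
  R→Market1: 10 × 3 = 30
Total = 120 + 120 + 30 = 270.
(Supply check: P ships 40; Q ships 40; R ships 10.)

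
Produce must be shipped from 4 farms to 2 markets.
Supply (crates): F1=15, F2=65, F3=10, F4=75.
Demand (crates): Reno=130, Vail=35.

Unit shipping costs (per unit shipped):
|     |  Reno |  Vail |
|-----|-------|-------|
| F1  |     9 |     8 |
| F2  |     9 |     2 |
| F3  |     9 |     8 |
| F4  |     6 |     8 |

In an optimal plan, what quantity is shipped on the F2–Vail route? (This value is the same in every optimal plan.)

Solving gives:
  F1→Reno: 15 × 9 = 135
  F2→Reno: 30 × 9 = 270
  F2→Vail: 35 × 2 = 70
  F3→Reno: 10 × 9 = 90
  F4→Reno: 75 × 6 = 450
Total cost = 1015.
So F2→Vail carries 35 crates.

35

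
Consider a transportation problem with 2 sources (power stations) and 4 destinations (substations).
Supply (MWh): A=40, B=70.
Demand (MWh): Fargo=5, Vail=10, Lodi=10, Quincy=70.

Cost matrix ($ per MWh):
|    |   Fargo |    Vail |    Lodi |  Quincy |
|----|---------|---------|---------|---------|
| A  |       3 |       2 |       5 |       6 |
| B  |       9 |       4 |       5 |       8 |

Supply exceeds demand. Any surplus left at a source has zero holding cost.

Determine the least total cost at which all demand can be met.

595

An optimal shipping plan:
  A→Fargo: 5 × $3 = $15
  A→Vail: 10 × $2 = $20
  A→Quincy: 25 × $6 = $150
  B→Lodi: 10 × $5 = $50
  B→Quincy: 45 × $8 = $360
Total = 15 + 20 + 150 + 50 + 360 = $595.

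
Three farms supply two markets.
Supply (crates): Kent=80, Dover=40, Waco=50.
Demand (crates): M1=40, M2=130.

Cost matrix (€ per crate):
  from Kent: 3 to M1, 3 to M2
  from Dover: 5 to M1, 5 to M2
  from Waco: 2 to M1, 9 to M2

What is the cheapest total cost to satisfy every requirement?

610

A cheapest plan:
  Kent->M2: 80 crates
  Dover->M2: 40 crates
  Waco->M1: 40 crates
  Waco->M2: 10 crates
Total cost = €610.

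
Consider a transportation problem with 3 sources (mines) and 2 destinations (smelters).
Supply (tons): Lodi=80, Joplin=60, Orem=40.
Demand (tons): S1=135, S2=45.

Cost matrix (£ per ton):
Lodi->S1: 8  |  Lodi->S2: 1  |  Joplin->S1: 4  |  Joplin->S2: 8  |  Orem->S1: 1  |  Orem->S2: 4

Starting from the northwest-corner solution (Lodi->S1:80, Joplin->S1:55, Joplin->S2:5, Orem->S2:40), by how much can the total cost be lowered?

455

Current plan cost = 80·8 + 55·4 + 5·8 + 40·4 = £1060.
Optimal plan:
  Lodi–S1: 35 × £8 = £280
  Lodi–S2: 45 × £1 = £45
  Joplin–S1: 60 × £4 = £240
  Orem–S1: 40 × £1 = £40
Optimal cost = £605.
Saving = 1060 − 605 = £455.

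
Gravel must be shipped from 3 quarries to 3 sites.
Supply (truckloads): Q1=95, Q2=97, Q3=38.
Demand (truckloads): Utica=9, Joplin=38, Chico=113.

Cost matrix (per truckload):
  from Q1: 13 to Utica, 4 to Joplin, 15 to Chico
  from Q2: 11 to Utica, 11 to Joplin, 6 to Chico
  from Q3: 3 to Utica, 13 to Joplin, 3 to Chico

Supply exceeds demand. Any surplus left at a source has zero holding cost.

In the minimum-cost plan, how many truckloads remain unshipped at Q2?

Minimum-cost shipments:
  Q1 to Joplin: 38 × 4 = 152
  Q2 to Chico: 84 × 6 = 504
  Q3 to Utica: 9 × 3 = 27
  Q3 to Chico: 29 × 3 = 87
Total cost = 770.
Q2 ships 84 of its 97, leaving 13.

13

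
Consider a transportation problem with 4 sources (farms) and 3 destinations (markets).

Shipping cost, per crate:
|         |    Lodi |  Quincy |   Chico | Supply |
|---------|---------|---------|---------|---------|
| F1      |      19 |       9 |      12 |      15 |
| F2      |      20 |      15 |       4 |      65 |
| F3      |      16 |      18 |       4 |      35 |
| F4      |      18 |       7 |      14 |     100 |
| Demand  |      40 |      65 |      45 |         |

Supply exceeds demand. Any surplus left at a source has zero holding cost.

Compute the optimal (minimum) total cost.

1285

An optimal shipping plan:
  F2→Chico: 45 × 4 = 180
  F3→Lodi: 35 × 16 = 560
  F4→Lodi: 5 × 18 = 90
  F4→Quincy: 65 × 7 = 455
Total = 180 + 560 + 90 + 455 = 1285.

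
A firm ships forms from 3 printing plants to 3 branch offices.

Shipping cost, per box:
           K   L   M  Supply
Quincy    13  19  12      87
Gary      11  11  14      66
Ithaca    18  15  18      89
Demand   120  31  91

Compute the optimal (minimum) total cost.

3279

Optimal allocation:
  Quincy to M: 87 boxes
  Gary to K: 66 boxes
  Ithaca to K: 54 boxes
  Ithaca to L: 31 boxes
  Ithaca to M: 4 boxes
Total cost = 3279.
(Supply check: Quincy ships 87; Gary ships 66; Ithaca ships 89.)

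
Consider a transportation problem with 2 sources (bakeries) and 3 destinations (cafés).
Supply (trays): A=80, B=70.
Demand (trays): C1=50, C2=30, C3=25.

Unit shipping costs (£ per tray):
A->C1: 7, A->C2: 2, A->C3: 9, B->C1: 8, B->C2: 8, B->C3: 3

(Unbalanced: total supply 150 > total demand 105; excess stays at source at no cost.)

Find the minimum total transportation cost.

485

One minimum-cost allocation:
  A–C1: 50 × £7 = £350
  A–C2: 30 × £2 = £60
  B–C3: 25 × £3 = £75
Total = 350 + 60 + 75 = £485.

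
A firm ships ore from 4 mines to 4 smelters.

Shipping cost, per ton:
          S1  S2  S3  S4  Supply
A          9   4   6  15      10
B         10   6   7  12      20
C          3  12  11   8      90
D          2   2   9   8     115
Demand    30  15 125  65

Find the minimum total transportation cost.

A cheapest plan:
  A->S3: 10 × 6 = 60
  B->S3: 20 × 7 = 140
  C->S1: 25 × 3 = 75
  C->S4: 65 × 8 = 520
  D->S1: 5 × 2 = 10
  D->S2: 15 × 2 = 30
  D->S3: 95 × 9 = 855
Total = 60 + 140 + 75 + 520 + 10 + 30 + 855 = 1690.

1690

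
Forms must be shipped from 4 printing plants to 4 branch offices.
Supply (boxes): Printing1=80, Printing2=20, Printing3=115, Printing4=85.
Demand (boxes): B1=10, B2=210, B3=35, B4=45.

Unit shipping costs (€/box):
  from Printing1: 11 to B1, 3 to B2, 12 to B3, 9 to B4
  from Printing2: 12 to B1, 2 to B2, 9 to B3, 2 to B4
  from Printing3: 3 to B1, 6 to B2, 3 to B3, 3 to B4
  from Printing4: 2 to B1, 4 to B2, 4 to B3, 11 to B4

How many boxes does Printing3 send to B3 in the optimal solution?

Optimal shipments:
  Printing1→B2: 80 × €3 = €240
  Printing2→B2: 20 × €2 = €40
  Printing3→B1: 10 × €3 = €30
  Printing3→B2: 25 × €6 = €150
  Printing3→B3: 35 × €3 = €105
  Printing3→B4: 45 × €3 = €135
  Printing4→B2: 85 × €4 = €340
Total cost = €1040.
So Printing3→B3 carries 35 boxes.

35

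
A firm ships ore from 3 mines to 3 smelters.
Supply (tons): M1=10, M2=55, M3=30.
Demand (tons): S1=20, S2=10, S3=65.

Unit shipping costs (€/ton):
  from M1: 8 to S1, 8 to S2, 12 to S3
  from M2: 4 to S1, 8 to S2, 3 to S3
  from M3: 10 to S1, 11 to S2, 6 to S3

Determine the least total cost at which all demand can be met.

An optimal shipping plan:
  M1–S2: 10 tons
  M2–S1: 20 tons
  M2–S3: 35 tons
  M3–S3: 30 tons
Total cost = €445.
(Supply check: M1 ships 10; M2 ships 55; M3 ships 30.)

445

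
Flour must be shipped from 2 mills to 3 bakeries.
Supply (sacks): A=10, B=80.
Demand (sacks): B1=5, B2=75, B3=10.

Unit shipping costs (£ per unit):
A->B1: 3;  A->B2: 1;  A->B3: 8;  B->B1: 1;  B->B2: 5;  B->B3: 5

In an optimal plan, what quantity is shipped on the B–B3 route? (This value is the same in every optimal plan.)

Solving gives:
  A–B2: 10 sacks
  B–B1: 5 sacks
  B–B2: 65 sacks
  B–B3: 10 sacks
Total cost = £390.
So B→B3 carries 10 sacks.

10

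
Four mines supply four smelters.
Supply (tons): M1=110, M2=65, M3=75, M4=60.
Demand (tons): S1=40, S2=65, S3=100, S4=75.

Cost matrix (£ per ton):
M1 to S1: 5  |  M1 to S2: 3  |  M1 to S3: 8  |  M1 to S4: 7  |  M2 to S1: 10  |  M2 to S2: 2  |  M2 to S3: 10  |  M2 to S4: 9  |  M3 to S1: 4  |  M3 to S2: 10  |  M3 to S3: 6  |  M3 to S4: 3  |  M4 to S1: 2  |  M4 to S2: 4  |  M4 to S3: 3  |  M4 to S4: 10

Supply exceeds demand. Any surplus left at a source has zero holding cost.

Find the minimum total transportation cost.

1055

One minimum-cost allocation:
  M1->S1: 40 × £5 = £200
  M1->S3: 40 × £8 = £320
  M2->S2: 65 × £2 = £130
  M3->S4: 75 × £3 = £225
  M4->S3: 60 × £3 = £180
Total = 200 + 320 + 130 + 225 + 180 = £1055.
(Supply check: M1 ships 80; M2 ships 65; M3 ships 75; M4 ships 60.)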